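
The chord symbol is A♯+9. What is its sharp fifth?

E##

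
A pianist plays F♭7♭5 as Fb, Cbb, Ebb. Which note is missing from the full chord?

F♭7♭5 = Fb, Ab, Cbb, Ebb. The voicing lacks the 3rd (major 3rd), Ab.

Ab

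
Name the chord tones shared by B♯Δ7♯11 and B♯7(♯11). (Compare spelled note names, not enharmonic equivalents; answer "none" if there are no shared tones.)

B#  D##  F##  E##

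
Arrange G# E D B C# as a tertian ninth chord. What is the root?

C#

Stacking in thirds gives C# – E – G# – B – D, so C# is the root — C# minor seventh flat nine.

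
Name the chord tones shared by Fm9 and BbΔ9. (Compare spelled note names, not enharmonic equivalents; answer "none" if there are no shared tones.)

F  C

Fm9 = F, Ab, C, Eb, G.
BbΔ9 = Bb, D, F, A, C.
Shared: F, C.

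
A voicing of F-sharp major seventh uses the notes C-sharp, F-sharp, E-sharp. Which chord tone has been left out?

F-sharp major seventh = F-sharp, A-sharp, C-sharp, E-sharp. The voicing lacks the 3rd (major 3rd), A-sharp.

A-sharp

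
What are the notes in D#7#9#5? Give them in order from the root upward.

D#7#9#5: dominant seventh sharp nine sharp five on D♯.
root → D♯
3rd (major 3rd) → F𝄪
5th (augmented 5th) → A𝄪
7th (minor 7th) → C♯
9th (augmented 9th) → E𝄪

D♯, F𝄪, A𝄪, C♯, E𝄪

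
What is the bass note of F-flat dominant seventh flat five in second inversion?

C-double-flat

F-flat dominant seventh flat five = F-flat–A-flat–C-double-flat–E-double-flat. Second inversion → fifth in the bass = C-double-flat.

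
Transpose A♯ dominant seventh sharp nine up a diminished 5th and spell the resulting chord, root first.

E, G-sharp, B, D, F-double-sharp

A diminished 5th up from A-sharp is E, so the new chord is E dominant seventh sharp nine.
Root: E
Major 3rd (3rd): G-sharp
Perfect 5th (5th): B
Minor 7th (7th): D
Augmented 9th (9th): F-double-sharp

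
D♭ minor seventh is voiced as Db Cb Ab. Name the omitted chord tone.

Fb

D♭ minor seventh = Db, Fb, Ab, Cb. The voicing lacks the 3rd (minor 3rd), Fb.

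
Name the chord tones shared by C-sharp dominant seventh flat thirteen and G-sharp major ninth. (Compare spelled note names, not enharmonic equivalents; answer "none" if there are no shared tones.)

G-sharp

C-sharp dominant seventh flat thirteen = C-sharp, E-sharp, G-sharp, B, A.
G-sharp major ninth = G-sharp, B-sharp, D-sharp, F-double-sharp, A-sharp.
Shared: G-sharp.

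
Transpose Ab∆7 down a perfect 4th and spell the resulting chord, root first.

Eb  G  Bb  D

Ab down a perfect 4th → Eb. New chord: Eb major seventh.
Root: Eb
Major 3rd (3rd): G
Perfect 5th (5th): Bb
Major 7th (7th): D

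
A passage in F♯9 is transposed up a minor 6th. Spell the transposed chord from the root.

D – F# – A – C – E

F# up a minor 6th → D. New chord: D dominant ninth.
D — root
F# — major 3rd
A — perfect 5th
C — minor 7th
E — major 9th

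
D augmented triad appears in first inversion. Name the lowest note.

D augmented triad = D–F#–A#. First inversion → third in the bass = F#.

F#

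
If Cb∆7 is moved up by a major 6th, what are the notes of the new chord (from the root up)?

A♭ – C – E♭ – G

C♭ up a major 6th → A♭. New chord: A♭ major seventh.
- root: A♭
- major 3rd: C
- perfect 5th: E♭
- major 7th: G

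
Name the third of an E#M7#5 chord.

G##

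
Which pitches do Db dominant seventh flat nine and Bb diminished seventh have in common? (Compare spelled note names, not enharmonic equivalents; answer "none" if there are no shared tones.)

Db dominant seventh flat nine: D-flat F A-flat C-flat E-double-flat
Bb diminished seventh: B-flat D-flat F-flat A-double-flat
Common to both → D-flat.

D-flat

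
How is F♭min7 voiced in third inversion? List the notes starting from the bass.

Ebb, Fb, Abb, Cb

In root position, F♭min7 is Fb–Abb–Cb–Ebb.
Third inversion puts the seventh (Ebb) in the bass.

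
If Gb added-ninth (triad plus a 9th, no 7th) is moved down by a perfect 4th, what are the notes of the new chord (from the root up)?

G♭ down a perfect 4th → D♭. New chord: D♭ added-ninth.
Root: D♭
Major 3rd (3rd): F
Perfect 5th (5th): A♭
Major 9th (9th): E♭

D♭, F, A♭, E♭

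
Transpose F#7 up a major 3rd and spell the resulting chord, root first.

F# up a major 3rd → A#. New chord: A# dominant seventh.
root → A#
3rd (major 3rd) → C##
5th (perfect 5th) → E#
7th (minor 7th) → G#

A#, C##, E#, G#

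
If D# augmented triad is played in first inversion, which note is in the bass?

F##

D# augmented triad in root position is D#–F##–A##.
First inversion places the third in the bass, which is F##.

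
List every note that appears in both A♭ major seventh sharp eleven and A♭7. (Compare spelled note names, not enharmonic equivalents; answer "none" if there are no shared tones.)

Ab C Eb

A♭ major seventh sharp eleven: Ab C Eb G D
A♭7: Ab C Eb Gb
Common to both → Ab, C, Eb.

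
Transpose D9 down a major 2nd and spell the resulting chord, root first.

C  E  G  Bb  D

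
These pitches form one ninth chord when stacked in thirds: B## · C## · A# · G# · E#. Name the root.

Stacking in thirds gives A# – C## – E# – G# – B##, so A# is the root — A# dominant seventh sharp nine.

A#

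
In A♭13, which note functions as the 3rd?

C

Root of A♭13 = A♭. The 3rd is a major 3rd: A♭ up a major 3rd → C.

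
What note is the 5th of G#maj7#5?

D##

G#maj7#5 is built on G#; its 5th is an augmented 5th above the root.
A fifth above G uses the letter D, and the augmented 5th above G# is D##.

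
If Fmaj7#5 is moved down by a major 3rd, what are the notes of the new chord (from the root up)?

Db F A C

A major 3rd down from F is Db, so the new chord is Db augmented major seventh.
root → Db
3rd (major 3rd) → F
5th (augmented 5th) → A
7th (major 7th) → C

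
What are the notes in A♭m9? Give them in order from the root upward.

Ab, Cb, Eb, Gb, Bb

A♭m9: minor ninth on Ab.
root → Ab
3rd (minor 3rd) → Cb
5th (perfect 5th) → Eb
7th (minor 7th) → Gb
9th (major 9th) → Bb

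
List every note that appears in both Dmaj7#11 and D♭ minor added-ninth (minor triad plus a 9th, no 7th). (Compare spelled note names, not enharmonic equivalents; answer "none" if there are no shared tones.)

Dmaj7#11 = D, F♯, A, C♯, G♯.
D♭ minor added-ninth = D♭, F♭, A♭, E♭.
Shared: none.

none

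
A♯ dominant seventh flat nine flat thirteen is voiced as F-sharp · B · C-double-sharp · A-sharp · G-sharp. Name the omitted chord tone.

E-sharp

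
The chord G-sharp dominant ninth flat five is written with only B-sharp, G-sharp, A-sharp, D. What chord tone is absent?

F-sharp

G-sharp dominant ninth flat five = G-sharp, B-sharp, D, F-sharp, A-sharp. The voicing lacks the 7th (minor 7th), F-sharp.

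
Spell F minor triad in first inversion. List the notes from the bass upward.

F minor triad = F–A-flat–C; first inversion → third (A-flat) lowest.

A-flat  C  F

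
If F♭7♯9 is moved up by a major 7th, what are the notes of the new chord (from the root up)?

A major 7th up from Fb is Eb, so the new chord is Eb dominant seventh sharp nine.
- root: Eb
- major 3rd: G
- perfect 5th: Bb
- minor 7th: Db
- augmented 9th: F#

Eb – G – Bb – Db – F#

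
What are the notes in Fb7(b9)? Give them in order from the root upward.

F♭, A♭, C♭, E𝄫, G𝄫

Fb7(b9): dominant seventh flat nine on F♭.
root → F♭
3rd (major 3rd) → A♭
5th (perfect 5th) → C♭
7th (minor 7th) → E𝄫
9th (minor 9th) → G𝄫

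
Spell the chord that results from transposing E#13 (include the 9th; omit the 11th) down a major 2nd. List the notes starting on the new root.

E# down a major 2nd → D#. New chord: D# dominant thirteenth.
D# — root
F## — major 3rd
A# — perfect 5th
C# — minor 7th
E# — major 9th
B# — major 13th

D#  F##  A#  C#  E#  B#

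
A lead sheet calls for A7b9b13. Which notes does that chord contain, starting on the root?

A C# E G Bb F

A7b9b13: dominant seventh flat nine flat thirteen on A.
Root: A
Major 3rd (3rd): C#
Perfect 5th (5th): E
Minor 7th (7th): G
Minor 9th (9th): Bb
Minor 13th (13th): F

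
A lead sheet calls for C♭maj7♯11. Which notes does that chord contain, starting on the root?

Cb Eb Gb Bb F

Root Cb, quality major seventh sharp eleven:
Cb — root
Eb — major 3rd
Gb — perfect 5th
Bb — major 7th
F — augmented 11th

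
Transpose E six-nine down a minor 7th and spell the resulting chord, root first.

F-sharp, A-sharp, C-sharp, D-sharp, G-sharp

Transposed root: E → F-sharp (minor 7th down). So we spell F-sharp six-nine:
root → F-sharp
3rd (major 3rd) → A-sharp
5th (perfect 5th) → C-sharp
6th (major 6th) → D-sharp
9th (major 9th) → G-sharp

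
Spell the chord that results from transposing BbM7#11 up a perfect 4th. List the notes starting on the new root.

Eb, G, Bb, D, A

Bb up a perfect 4th → Eb. New chord: Eb major seventh sharp eleven.
Eb — root
G — major 3rd
Bb — perfect 5th
D — major 7th
A — augmented 11th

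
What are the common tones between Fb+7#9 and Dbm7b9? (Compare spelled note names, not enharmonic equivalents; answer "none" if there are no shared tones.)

Fb  Ab  Ebb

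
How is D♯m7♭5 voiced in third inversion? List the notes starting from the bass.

C# – D# – F# – A

In root position, D♯m7♭5 is D#–F#–A–C#.
Third inversion puts the seventh (C#) in the bass.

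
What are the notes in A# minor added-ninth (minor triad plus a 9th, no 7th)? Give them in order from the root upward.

Root A#, quality minor added-ninth:
Root: A#
Minor 3rd (3rd): C#
Perfect 5th (5th): E#
Major 9th (9th): B#

A#, C#, E#, B#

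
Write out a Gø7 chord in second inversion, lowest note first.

Gø7 = G–Bb–Db–F; second inversion → fifth (Db) lowest.

Db  F  G  Bb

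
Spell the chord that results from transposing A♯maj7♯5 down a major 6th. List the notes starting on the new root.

C♯, E♯, G𝄪, B♯

Transposed root: A♯ → C♯ (major 6th down). So we spell C♯ augmented major seventh:
- root: C♯
- major 3rd: E♯
- augmented 5th: G𝄪
- major 7th: B♯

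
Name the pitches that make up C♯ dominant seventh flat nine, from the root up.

C♯ dominant seventh flat nine is a dominant seventh flat nine built on C-sharp.
- root: C-sharp
- major 3rd: E-sharp
- perfect 5th: G-sharp
- minor 7th: B
- minor 9th: D

C-sharp  E-sharp  G-sharp  B  D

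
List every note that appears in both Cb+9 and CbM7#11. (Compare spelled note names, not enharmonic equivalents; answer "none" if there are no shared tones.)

Cb+9: Cb Eb G Bbb Db
CbM7#11: Cb Eb Gb Bb F
Common to both → Cb, Eb.

Cb, Eb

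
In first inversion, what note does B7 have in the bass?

D♯

B7 = B–D♯–F♯–A. First inversion → third in the bass = D♯.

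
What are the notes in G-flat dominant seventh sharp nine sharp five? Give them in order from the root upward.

G-flat  B-flat  D  F-flat  A

G-flat dominant seventh sharp nine sharp five is a dominant seventh sharp nine sharp five built on G-flat.
Root: G-flat
Major 3rd (3rd): B-flat
Augmented 5th (5th): D
Minor 7th (7th): F-flat
Augmented 9th (9th): A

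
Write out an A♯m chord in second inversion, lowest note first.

E# A# C#

In root position, A♯m is A#–C#–E#.
Second inversion puts the fifth (E#) in the bass.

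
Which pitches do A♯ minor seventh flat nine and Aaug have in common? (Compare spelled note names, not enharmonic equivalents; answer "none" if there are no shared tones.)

C#, E#

A♯ minor seventh flat nine: A# C# E# G# B
Aaug: A C# E#
Common to both → C#, E#.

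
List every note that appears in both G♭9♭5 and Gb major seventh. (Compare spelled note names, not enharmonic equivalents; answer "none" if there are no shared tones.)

Gb, Bb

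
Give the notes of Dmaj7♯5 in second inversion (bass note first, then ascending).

A#, C#, D, F#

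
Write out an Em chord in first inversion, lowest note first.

In root position, Em is E–G–B.
First inversion puts the third (G) in the bass.

G, B, E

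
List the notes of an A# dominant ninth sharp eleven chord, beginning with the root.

A#  C##  E#  G#  B#  D##

A# dominant ninth sharp eleven: dominant ninth sharp eleven on A#.
A# — root
C## — major 3rd
E# — perfect 5th
G# — minor 7th
B# — major 9th
D## — augmented 11th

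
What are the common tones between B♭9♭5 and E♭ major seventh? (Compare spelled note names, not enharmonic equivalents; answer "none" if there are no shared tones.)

B♭9♭5: Bb D Fb Ab C
E♭ major seventh: Eb G Bb D
Common to both → Bb, D.

Bb, D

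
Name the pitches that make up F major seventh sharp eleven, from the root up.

Root F, quality major seventh sharp eleven:
root → F
3rd (major 3rd) → A
5th (perfect 5th) → C
7th (major 7th) → E
11th (augmented 11th) → B

F, A, C, E, B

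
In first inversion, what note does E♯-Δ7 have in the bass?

G#

E♯-Δ7 = E#–G#–B#–D##. First inversion → third in the bass = G#.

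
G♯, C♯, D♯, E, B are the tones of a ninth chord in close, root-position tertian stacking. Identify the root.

Arranged so that each adjacent pair is a third by letter name: C♯ – E – G♯ – B – D♯.
The bottom of that stack, C♯, is the root (this is C♯ minor ninth).

C♯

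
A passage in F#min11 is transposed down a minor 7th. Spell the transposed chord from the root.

A minor 7th down from F♯ is G♯, so the new chord is G♯ minor eleventh.
G♯ — root
B — minor 3rd
D♯ — perfect 5th
F♯ — minor 7th
A♯ — major 9th
C♯ — perfect 11th

G♯ – B – D♯ – F♯ – A♯ – C♯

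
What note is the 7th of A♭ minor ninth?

A♭ minor ninth is built on A-flat; its 7th is a minor 7th above the root.
A seventh above A uses the letter G, and the minor 7th above A-flat is G-flat.

G-flat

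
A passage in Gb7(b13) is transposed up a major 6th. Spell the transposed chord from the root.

A major 6th up from Gb is Eb, so the new chord is Eb dominant seventh flat thirteen.
- root: Eb
- major 3rd: G
- perfect 5th: Bb
- minor 7th: Db
- minor 13th: Cb

Eb G Bb Db Cb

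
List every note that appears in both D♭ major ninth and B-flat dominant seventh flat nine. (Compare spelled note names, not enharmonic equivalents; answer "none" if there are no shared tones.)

F – A-flat

D♭ major ninth = D-flat, F, A-flat, C, E-flat.
B-flat dominant seventh flat nine = B-flat, D, F, A-flat, C-flat.
Shared: F, A-flat.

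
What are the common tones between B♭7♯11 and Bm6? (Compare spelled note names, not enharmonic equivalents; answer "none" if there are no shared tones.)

D

B♭7♯11 = Bb, D, F, Ab, E.
Bm6 = B, D, F#, G#.
Shared: D.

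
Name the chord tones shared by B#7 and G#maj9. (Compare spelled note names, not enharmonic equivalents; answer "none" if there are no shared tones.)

B#, F##, A#

B#7: B# D## F## A#
G#maj9: G# B# D# F## A#
Common to both → B#, F##, A#.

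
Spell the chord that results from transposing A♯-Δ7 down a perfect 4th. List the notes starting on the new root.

A perfect 4th down from A# is E#, so the new chord is E# minor-major seventh.
Root: E#
Minor 3rd (3rd): G#
Perfect 5th (5th): B#
Major 7th (7th): D##

E#, G#, B#, D##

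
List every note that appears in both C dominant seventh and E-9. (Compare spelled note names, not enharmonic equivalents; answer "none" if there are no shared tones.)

E G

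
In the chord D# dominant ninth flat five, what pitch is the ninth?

E-sharp

D# dominant ninth flat five is built on D-sharp; its 9th is a major 9th above the root.
A second above D uses the letter E, and the major 9th above D-sharp is E-sharp.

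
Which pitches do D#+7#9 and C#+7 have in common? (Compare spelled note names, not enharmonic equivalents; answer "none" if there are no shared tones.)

C♯

D#+7#9: D♯ F𝄪 A𝄪 C♯ E𝄪
C#+7: C♯ E♯ G𝄪 B
Common to both → C♯.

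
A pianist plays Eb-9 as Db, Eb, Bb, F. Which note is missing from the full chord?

The full Eb-9 chord is Eb, Gb, Bb, Db, F.
Comparing with the voicing, the minor 3rd (3rd) — Gb — is absent.

Gb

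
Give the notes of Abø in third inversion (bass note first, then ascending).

In root position, Abø is Ab–Cb–Ebb–Gb.
Third inversion puts the seventh (Gb) in the bass.

Gb, Ab, Cb, Ebb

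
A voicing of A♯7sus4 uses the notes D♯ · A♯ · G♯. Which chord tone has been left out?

A♯7sus4 = A♯, D♯, E♯, G♯. The voicing lacks the 5th (perfect 5th), E♯.

E♯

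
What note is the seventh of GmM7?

F#

GmM7 is built on G; its 7th is a major 7th above the root.
A seventh above G uses the letter F, and the major 7th above G is F#.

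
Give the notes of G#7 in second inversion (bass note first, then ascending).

G#7 = G#–B#–D#–F#; second inversion → fifth (D#) lowest.

D#  F#  G#  B#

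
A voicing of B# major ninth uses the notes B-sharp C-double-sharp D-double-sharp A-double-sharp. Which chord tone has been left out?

The full B# major ninth chord is B-sharp, D-double-sharp, F-double-sharp, A-double-sharp, C-double-sharp.
Comparing with the voicing, the perfect 5th (5th) — F-double-sharp — is absent.

F-double-sharp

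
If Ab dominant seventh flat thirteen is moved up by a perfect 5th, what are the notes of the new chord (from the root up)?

E-flat  G  B-flat  D-flat  C-flat

A perfect 5th up from A-flat is E-flat, so the new chord is E-flat dominant seventh flat thirteen.
root → E-flat
3rd (major 3rd) → G
5th (perfect 5th) → B-flat
7th (minor 7th) → D-flat
13th (minor 13th) → C-flat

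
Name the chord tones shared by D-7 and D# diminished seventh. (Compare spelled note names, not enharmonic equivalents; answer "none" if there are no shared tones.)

D-7: D F A C
D# diminished seventh: D♯ F♯ A C
Common to both → A, C.

A C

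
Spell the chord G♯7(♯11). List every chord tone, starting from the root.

G♯7(♯11): dominant seventh sharp eleven on G#.
Root: G#
Major 3rd (3rd): B#
Perfect 5th (5th): D#
Minor 7th (7th): F#
Augmented 11th (11th): C##

G# – B# – D# – F# – C##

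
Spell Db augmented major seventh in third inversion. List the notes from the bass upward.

In root position, Db augmented major seventh is D-flat–F–A–C.
Third inversion puts the seventh (C) in the bass.

C D-flat F A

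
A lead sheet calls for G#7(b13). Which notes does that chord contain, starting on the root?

G♯ B♯ D♯ F♯ E

Root G♯, quality dominant seventh flat thirteen:
- root: G♯
- major 3rd: B♯
- perfect 5th: D♯
- minor 7th: F♯
- minor 13th: E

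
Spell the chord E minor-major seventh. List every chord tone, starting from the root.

E  G  B  D♯

E minor-major seventh: minor-major seventh on E.
Root: E
Minor 3rd (3rd): G
Perfect 5th (5th): B
Major 7th (7th): D♯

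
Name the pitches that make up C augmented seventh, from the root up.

C augmented seventh is an augmented seventh built on C.
C — root
E — major 3rd
G# — augmented 5th
Bb — minor 7th

C E G# Bb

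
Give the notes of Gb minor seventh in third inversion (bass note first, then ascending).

F-flat, G-flat, B-double-flat, D-flat

In root position, Gb minor seventh is G-flat–B-double-flat–D-flat–F-flat.
Third inversion puts the seventh (F-flat) in the bass.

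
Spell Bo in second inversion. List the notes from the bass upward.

Bo = B–D–F; second inversion → fifth (F) lowest.

F  B  D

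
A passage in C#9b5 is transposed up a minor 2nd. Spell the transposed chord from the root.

C♯ up a minor 2nd → D. New chord: D dominant ninth flat five.
D — root
F♯ — major 3rd
A♭ — diminished 5th
C — minor 7th
E — major 9th

D, F♯, A♭, C, E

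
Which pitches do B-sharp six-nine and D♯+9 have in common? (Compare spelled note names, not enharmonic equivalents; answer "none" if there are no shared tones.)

B-sharp six-nine: B# D## F## G## C##
D♯+9: D# F## A## C# E#
Common to both → F##.

F##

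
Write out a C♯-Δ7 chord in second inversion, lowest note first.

C♯-Δ7 = C♯–E–G♯–B♯; second inversion → fifth (G♯) lowest.

G♯ B♯ C♯ E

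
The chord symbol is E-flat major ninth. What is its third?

E-flat major ninth is built on Eb; its 3rd is a major 3rd above the root.
A third above E uses the letter G, and the major 3rd above Eb is G.

G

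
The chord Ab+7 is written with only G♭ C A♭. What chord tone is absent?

The full Ab+7 chord is A♭, C, E, G♭.
Comparing with the voicing, the augmented 5th (5th) — E — is absent.

E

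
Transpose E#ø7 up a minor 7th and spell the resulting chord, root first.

D#, F#, A, C#

Transposed root: E# → D# (minor 7th up). So we spell D# half-diminished seventh:
D# — root
F# — minor 3rd
A — diminished 5th
C# — minor 7th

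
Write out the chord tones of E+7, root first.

E+7 is an augmented seventh built on E.
root → E
3rd (major 3rd) → G#
5th (augmented 5th) → B#
7th (minor 7th) → D

E G# B# D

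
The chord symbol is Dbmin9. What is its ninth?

Dbmin9 is built on Db; its 9th is a major 9th above the root.
A second above D uses the letter E, and the major 9th above Db is Eb.

Eb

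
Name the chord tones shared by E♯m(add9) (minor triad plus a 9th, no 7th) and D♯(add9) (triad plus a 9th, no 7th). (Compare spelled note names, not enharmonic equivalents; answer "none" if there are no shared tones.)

E♯, F𝄪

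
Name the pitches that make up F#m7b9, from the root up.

F# A C# E G

F#m7b9: minor seventh flat nine on F#.
root → F#
3rd (minor 3rd) → A
5th (perfect 5th) → C#
7th (minor 7th) → E
9th (minor 9th) → G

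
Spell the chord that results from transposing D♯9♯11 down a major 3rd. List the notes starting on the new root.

B – D♯ – F♯ – A – C♯ – E♯

Transposed root: D♯ → B (major 3rd down). So we spell B dominant ninth sharp eleven:
Root: B
Major 3rd (3rd): D♯
Perfect 5th (5th): F♯
Minor 7th (7th): A
Major 9th (9th): C♯
Augmented 11th (11th): E♯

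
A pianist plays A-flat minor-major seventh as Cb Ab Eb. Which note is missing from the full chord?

The full A-flat minor-major seventh chord is Ab, Cb, Eb, G.
Comparing with the voicing, the major 7th (7th) — G — is absent.

G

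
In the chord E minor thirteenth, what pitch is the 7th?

D

E minor thirteenth is built on E; its 7th is a minor 7th above the root.
A seventh above E uses the letter D, and the minor 7th above E is D.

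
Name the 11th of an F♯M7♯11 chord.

F♯M7♯11 is built on F#; its 11th is an augmented 11th above the root.
A fourth above F uses the letter B, and the augmented 11th above F# is B#.

B#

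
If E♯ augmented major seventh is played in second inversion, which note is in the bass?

B##

E♯ augmented major seventh = E#–G##–B##–D##. Second inversion → fifth in the bass = B##.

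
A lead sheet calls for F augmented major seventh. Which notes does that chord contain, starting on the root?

F – A – C# – E

F augmented major seventh: augmented major seventh on F.
Root: F
Major 3rd (3rd): A
Augmented 5th (5th): C#
Major 7th (7th): E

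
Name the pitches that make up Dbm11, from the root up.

Dbm11 is a minor eleventh built on Db.
Root: Db
Minor 3rd (3rd): Fb
Perfect 5th (5th): Ab
Minor 7th (7th): Cb
Major 9th (9th): Eb
Perfect 11th (11th): Gb

Db  Fb  Ab  Cb  Eb  Gb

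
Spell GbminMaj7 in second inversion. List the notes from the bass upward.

GbminMaj7 = Gb–Bbb–Db–F; second inversion → fifth (Db) lowest.

Db, F, Gb, Bbb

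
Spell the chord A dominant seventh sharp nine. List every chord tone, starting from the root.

A dominant seventh sharp nine is a dominant seventh sharp nine built on A.
- root: A
- major 3rd: C♯
- perfect 5th: E
- minor 7th: G
- augmented 9th: B♯

A – C♯ – E – G – B♯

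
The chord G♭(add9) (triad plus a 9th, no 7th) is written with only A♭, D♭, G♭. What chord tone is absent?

B♭

G♭(add9) = G♭, B♭, D♭, A♭. The voicing lacks the 3rd (major 3rd), B♭.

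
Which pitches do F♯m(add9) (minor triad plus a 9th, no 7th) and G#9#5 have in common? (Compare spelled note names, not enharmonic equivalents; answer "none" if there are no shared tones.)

F♯  G♯

F♯m(add9): F♯ A C♯ G♯
G#9#5: G♯ B♯ D𝄪 F♯ A♯
Common to both → F♯, G♯.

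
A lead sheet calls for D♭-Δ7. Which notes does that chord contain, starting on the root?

Root Db, quality minor-major seventh:
- root: Db
- minor 3rd: Fb
- perfect 5th: Ab
- major 7th: C

Db, Fb, Ab, C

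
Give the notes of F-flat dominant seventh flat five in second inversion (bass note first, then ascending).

Cbb  Ebb  Fb  Ab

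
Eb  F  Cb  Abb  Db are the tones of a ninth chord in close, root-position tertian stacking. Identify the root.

Db

Stacking in thirds gives Db – F – Abb – Cb – Eb, so Db is the root — Db dominant ninth flat five.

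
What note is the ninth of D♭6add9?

Eb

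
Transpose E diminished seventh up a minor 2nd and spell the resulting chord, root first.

A minor 2nd up from E is F, so the new chord is F diminished seventh.
root → F
3rd (minor 3rd) → Ab
5th (diminished 5th) → Cb
7th (diminished 7th) → Ebb

F  Ab  Cb  Ebb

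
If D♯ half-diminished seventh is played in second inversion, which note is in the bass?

D♯ half-diminished seventh in root position is D#–F#–A–C#.
Second inversion places the fifth in the bass, which is A.

A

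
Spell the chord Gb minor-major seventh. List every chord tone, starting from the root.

Gb minor-major seventh: minor-major seventh on G-flat.
root → G-flat
3rd (minor 3rd) → B-double-flat
5th (perfect 5th) → D-flat
7th (major 7th) → F

G-flat – B-double-flat – D-flat – F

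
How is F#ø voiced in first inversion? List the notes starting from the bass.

A  C  E  F#

In root position, F#ø is F#–A–C–E.
First inversion puts the third (A) in the bass.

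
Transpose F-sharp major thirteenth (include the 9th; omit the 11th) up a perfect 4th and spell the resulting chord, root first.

B, D-sharp, F-sharp, A-sharp, C-sharp, G-sharp

F-sharp up a perfect 4th → B. New chord: B major thirteenth.
B — root
D-sharp — major 3rd
F-sharp — perfect 5th
A-sharp — major 7th
C-sharp — major 9th
G-sharp — major 13th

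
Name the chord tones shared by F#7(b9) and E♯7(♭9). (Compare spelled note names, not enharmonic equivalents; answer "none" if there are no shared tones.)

F♯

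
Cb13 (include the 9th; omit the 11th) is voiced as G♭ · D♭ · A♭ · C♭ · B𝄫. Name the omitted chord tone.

E♭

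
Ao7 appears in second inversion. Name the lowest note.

E♭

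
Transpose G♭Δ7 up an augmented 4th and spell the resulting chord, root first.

C  E  G  B

Transposed root: G♭ → C (augmented 4th up). So we spell C major seventh:
Root: C
Major 3rd (3rd): E
Perfect 5th (5th): G
Major 7th (7th): B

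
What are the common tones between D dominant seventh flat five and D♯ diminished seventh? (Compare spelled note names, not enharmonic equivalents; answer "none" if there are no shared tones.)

D dominant seventh flat five = D, F-sharp, A-flat, C.
D♯ diminished seventh = D-sharp, F-sharp, A, C.
Shared: F-sharp, C.

F-sharp, C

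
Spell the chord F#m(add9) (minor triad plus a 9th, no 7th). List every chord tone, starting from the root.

F#m(add9) is a minor added-ninth built on F♯.
F♯ — root
A — minor 3rd
C♯ — perfect 5th
G♯ — major 9th

F♯, A, C♯, G♯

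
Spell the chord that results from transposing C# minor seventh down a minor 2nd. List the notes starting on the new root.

B-sharp  D-sharp  F-double-sharp  A-sharp

Transposed root: C-sharp → B-sharp (minor 2nd down). So we spell B-sharp minor seventh:
- root: B-sharp
- minor 3rd: D-sharp
- perfect 5th: F-double-sharp
- minor 7th: A-sharp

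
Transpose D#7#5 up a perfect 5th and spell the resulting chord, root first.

A#  C##  E##  G#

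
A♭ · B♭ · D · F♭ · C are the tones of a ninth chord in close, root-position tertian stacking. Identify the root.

Arranged so that each adjacent pair is a third by letter name: B♭ – D – F♭ – A♭ – C.
The bottom of that stack, B♭, is the root (this is B♭ dominant ninth flat five).

B♭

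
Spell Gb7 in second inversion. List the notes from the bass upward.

Db, Fb, Gb, Bb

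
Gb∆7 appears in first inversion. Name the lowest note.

Bb

Gb∆7 = Gb–Bb–Db–F. First inversion → third in the bass = Bb.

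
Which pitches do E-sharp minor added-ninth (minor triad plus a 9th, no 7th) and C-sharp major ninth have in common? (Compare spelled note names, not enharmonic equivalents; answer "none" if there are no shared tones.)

E-sharp minor added-ninth: E-sharp G-sharp B-sharp F-double-sharp
C-sharp major ninth: C-sharp E-sharp G-sharp B-sharp D-sharp
Common to both → E-sharp, G-sharp, B-sharp.

E-sharp – G-sharp – B-sharp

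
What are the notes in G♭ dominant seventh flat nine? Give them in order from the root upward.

G♭ dominant seventh flat nine: dominant seventh flat nine on Gb.
- root: Gb
- major 3rd: Bb
- perfect 5th: Db
- minor 7th: Fb
- minor 9th: Abb

Gb Bb Db Fb Abb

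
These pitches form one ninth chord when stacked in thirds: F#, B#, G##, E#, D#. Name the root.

Arranged so that each adjacent pair is a third by letter name: E# – G## – B# – D# – F#.
The bottom of that stack, E#, is the root (this is E# dominant seventh flat nine).

E#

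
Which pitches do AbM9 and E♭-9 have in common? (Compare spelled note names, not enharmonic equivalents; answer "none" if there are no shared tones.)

AbM9: Ab C Eb G Bb
E♭-9: Eb Gb Bb Db F
Common to both → Eb, Bb.

Eb, Bb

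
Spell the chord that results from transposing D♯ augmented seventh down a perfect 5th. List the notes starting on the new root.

G-sharp  B-sharp  D-double-sharp  F-sharp

A perfect 5th down from D-sharp is G-sharp, so the new chord is G-sharp augmented seventh.
G-sharp — root
B-sharp — major 3rd
D-double-sharp — augmented 5th
F-sharp — minor 7th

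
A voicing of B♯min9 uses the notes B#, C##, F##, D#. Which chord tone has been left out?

B♯min9 = B#, D#, F##, A#, C##. The voicing lacks the 7th (minor 7th), A#.

A#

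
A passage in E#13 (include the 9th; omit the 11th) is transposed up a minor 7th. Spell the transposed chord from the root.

D♯  F𝄪  A♯  C♯  E♯  B♯

Transposed root: E♯ → D♯ (minor 7th up). So we spell D♯ dominant thirteenth:
root → D♯
3rd (major 3rd) → F𝄪
5th (perfect 5th) → A♯
7th (minor 7th) → C♯
9th (major 9th) → E♯
13th (major 13th) → B♯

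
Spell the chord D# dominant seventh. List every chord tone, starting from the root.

D# dominant seventh is a dominant seventh built on D♯.
D♯ — root
F𝄪 — major 3rd
A♯ — perfect 5th
C♯ — minor 7th

D♯, F𝄪, A♯, C♯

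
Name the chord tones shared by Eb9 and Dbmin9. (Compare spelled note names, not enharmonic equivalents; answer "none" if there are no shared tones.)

Eb  Db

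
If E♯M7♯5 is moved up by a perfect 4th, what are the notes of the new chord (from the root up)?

A perfect 4th up from E# is A#, so the new chord is A# augmented major seventh.
- root: A#
- major 3rd: C##
- augmented 5th: E##
- major 7th: G##

A#, C##, E##, G##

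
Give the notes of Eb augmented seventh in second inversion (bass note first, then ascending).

B, D-flat, E-flat, G

In root position, Eb augmented seventh is E-flat–G–B–D-flat.
Second inversion puts the fifth (B) in the bass.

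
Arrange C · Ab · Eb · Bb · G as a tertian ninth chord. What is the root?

Stacking in thirds gives Ab – C – Eb – G – Bb, so Ab is the root — Ab major ninth.

Ab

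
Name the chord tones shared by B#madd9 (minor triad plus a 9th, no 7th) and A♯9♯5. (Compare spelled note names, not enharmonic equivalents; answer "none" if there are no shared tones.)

B♯  C𝄪

B#madd9 = B♯, D♯, F𝄪, C𝄪.
A♯9♯5 = A♯, C𝄪, E𝄪, G♯, B♯.
Shared: B♯, C𝄪.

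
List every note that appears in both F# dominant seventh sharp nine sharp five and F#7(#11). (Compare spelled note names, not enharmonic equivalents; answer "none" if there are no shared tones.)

F#, A#, E

F# dominant seventh sharp nine sharp five: F# A# C## E G##
F#7(#11): F# A# C# E B#
Common to both → F#, A#, E.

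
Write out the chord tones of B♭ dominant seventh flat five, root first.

B-flat – D – F-flat – A-flat

Root B-flat, quality dominant seventh flat five:
Root: B-flat
Major 3rd (3rd): D
Diminished 5th (5th): F-flat
Minor 7th (7th): A-flat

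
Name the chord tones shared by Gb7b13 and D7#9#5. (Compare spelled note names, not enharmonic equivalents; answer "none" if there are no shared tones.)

Gb7b13: Gb Bb Db Fb Ebb
D7#9#5: D F# A# C E#
Common to both → none.

none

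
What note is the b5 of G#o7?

G#o7 is built on G#; its 5th is a diminished 5th above the root.
A fifth above G uses the letter D, and the diminished 5th above G# is D.

D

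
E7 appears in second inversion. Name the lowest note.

E7 in root position is E–G♯–B–D.
Second inversion places the fifth in the bass, which is B.

B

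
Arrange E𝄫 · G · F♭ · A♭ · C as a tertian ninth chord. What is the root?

Arranged so that each adjacent pair is a third by letter name: F♭ – A♭ – C – E𝄫 – G.
The bottom of that stack, F♭, is the root (this is F♭ dominant seventh sharp nine sharp five).

F♭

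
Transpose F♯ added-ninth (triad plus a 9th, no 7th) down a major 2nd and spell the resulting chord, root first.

E  G-sharp  B  F-sharp

F-sharp down a major 2nd → E. New chord: E added-ninth.
root → E
3rd (major 3rd) → G-sharp
5th (perfect 5th) → B
9th (major 9th) → F-sharp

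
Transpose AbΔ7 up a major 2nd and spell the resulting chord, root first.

Bb D F A

A major 2nd up from Ab is Bb, so the new chord is Bb major seventh.
Root: Bb
Major 3rd (3rd): D
Perfect 5th (5th): F
Major 7th (7th): A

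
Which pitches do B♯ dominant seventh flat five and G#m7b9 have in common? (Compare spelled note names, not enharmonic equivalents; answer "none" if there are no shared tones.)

F#

B♯ dominant seventh flat five = B#, D##, F#, A#.
G#m7b9 = G#, B, D#, F#, A.
Shared: F#.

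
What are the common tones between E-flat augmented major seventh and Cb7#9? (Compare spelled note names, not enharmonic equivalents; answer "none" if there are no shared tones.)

Eb, D

E-flat augmented major seventh = Eb, G, B, D.
Cb7#9 = Cb, Eb, Gb, Bbb, D.
Shared: Eb, D.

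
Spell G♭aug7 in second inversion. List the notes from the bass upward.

D, Fb, Gb, Bb

G♭aug7 = Gb–Bb–D–Fb; second inversion → fifth (D) lowest.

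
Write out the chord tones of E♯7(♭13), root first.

E#, G##, B#, D#, C#

E♯7(♭13): dominant seventh flat thirteen on E#.
- root: E#
- major 3rd: G##
- perfect 5th: B#
- minor 7th: D#
- minor 13th: C#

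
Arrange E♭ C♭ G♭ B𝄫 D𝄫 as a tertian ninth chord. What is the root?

C♭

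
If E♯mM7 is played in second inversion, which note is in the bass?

B#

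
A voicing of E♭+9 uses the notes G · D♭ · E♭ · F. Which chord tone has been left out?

E♭+9 = E♭, G, B, D♭, F. The voicing lacks the 5th (augmented 5th), B.

B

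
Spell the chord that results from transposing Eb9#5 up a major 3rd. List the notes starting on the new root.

G  B  D#  F  A

Transposed root: Eb → G (major 3rd up). So we spell G dominant ninth sharp five:
root → G
3rd (major 3rd) → B
5th (augmented 5th) → D#
7th (minor 7th) → F
9th (major 9th) → A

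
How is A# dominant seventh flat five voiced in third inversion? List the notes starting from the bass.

In root position, A# dominant seventh flat five is A-sharp–C-double-sharp–E–G-sharp.
Third inversion puts the seventh (G-sharp) in the bass.

G-sharp – A-sharp – C-double-sharp – E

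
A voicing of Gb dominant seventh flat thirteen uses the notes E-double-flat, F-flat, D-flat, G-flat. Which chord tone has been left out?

Gb dominant seventh flat thirteen = G-flat, B-flat, D-flat, F-flat, E-double-flat. The voicing lacks the 3rd (major 3rd), B-flat.

B-flat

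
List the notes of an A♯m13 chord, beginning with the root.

A♯ – C♯ – E♯ – G♯ – B♯ – D♯ – F𝄪

Root A♯, quality minor thirteenth:
Root: A♯
Minor 3rd (3rd): C♯
Perfect 5th (5th): E♯
Minor 7th (7th): G♯
Major 9th (9th): B♯
Perfect 11th (11th): D♯
Major 13th (13th): F𝄪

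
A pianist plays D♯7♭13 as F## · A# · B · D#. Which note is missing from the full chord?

C#

The full D♯7♭13 chord is D#, F##, A#, C#, B.
Comparing with the voicing, the minor 7th (7th) — C# — is absent.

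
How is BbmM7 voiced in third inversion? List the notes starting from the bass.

In root position, BbmM7 is B♭–D♭–F–A.
Third inversion puts the seventh (A) in the bass.

A, B♭, D♭, F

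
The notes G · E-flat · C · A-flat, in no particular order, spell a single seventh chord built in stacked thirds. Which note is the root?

Arranged so that each adjacent pair is a third by letter name: A-flat – C – E-flat – G.
The bottom of that stack, A-flat, is the root (this is A-flat major seventh).

A-flat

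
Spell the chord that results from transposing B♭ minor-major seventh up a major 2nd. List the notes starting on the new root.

C – E♭ – G – B

Transposed root: B♭ → C (major 2nd up). So we spell C minor-major seventh:
root → C
3rd (minor 3rd) → E♭
5th (perfect 5th) → G
7th (major 7th) → B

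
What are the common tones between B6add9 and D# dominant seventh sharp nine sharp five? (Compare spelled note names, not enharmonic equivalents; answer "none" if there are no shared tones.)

D#, C#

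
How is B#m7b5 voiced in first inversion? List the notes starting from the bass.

D# F# A# B#

In root position, B#m7b5 is B#–D#–F#–A#.
First inversion puts the third (D#) in the bass.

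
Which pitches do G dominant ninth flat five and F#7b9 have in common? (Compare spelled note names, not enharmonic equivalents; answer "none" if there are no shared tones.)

G

G dominant ninth flat five: G B Db F A
F#7b9: F# A# C# E G
Common to both → G.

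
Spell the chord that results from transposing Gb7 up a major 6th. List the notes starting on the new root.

Eb, G, Bb, Db

A major 6th up from Gb is Eb, so the new chord is Eb dominant seventh.
- root: Eb
- major 3rd: G
- perfect 5th: Bb
- minor 7th: Db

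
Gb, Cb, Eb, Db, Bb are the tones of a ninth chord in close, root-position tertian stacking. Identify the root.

Cb

Arranged so that each adjacent pair is a third by letter name: Cb – Eb – Gb – Bb – Db.
The bottom of that stack, Cb, is the root (this is Cb major ninth).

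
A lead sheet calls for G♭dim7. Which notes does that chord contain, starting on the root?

Gb – Bbb – Dbb – Fbb

G♭dim7 is a diminished seventh built on Gb.
root → Gb
3rd (minor 3rd) → Bbb
5th (diminished 5th) → Dbb
7th (diminished 7th) → Fbb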